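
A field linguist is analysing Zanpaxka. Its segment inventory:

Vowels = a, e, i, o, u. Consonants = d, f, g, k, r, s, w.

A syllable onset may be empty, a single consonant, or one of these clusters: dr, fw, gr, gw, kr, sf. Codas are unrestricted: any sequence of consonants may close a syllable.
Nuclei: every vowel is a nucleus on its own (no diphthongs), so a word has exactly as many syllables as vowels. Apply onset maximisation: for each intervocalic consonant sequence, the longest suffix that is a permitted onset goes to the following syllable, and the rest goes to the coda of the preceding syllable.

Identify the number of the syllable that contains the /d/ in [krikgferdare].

The vowels are i, e, a, e — 4 nuclei, so 4 syllables.
σ1/σ2 boundary: cluster /kgf/ — the longest permitted-onset suffix is /f/; onset = /f/, preceding coda = /kg/.
σ2/σ3 boundary: /rd/; trying suffixes from longest down, /d/ is the first permitted one, so coda /r/ | onset /d/.
σ3/σ4 boundary: just /r/ — single C goes to the following onset.
Syllabification: krikg.fer.da.re.
The /d/ is in the onset of syllable 3 (/da/).

3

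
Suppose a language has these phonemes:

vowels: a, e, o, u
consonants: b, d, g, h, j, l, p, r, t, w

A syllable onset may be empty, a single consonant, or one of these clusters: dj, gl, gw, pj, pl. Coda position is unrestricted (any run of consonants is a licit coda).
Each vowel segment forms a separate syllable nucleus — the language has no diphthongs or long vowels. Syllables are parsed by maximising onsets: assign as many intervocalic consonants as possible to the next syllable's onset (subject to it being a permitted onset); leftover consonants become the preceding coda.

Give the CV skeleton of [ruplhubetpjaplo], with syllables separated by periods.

CVCC.CV.CVC.CCV.CCV

Nuclei (vowels): u, u, e, a, o → 5 syllables.
Between /u/ (V1) and /u/ (V2): /plh/; trying suffixes from longest down, /h/ is the first permitted one, so coda /pl/ | onset /h/.
Between /u/ (V2) and /e/ (V3): just /b/ — single C goes to the following onset.
Between /e/ (V3) and /a/ (V4): /tpj/ splits as /t/ + /pj/ (/pj/ is the longest suffix that is a licit onset).
Between /a/ (V4) and /o/ (V5): /pl/ — entire cluster is a permitted onset → onset /pl/, coda ∅.
Result: rupl.hu.bet.pja.plo.
Mapping each syllable to C/V: /rupl/ → CVCC, /hu/ → CV, /bet/ → CVC, /pja/ → CCV, /plo/ → CCV.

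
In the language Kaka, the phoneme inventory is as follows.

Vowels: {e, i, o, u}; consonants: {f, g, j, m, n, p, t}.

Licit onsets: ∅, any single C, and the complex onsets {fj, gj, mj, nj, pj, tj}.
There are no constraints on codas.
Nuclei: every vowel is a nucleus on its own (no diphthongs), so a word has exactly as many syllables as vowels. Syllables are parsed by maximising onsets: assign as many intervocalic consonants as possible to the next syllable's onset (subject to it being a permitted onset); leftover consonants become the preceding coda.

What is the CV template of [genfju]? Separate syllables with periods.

Nuclei (vowels): e, u → 2 syllables.
V1 /e/ – V2 /u/: /nfj/; trying suffixes from longest down, /fj/ is the first permitted one, so coda /n/ | onset /fj/.
Result: gen.fju.
Mapping each syllable to C/V: /gen/ → CVC, /fju/ → CCV.

CVC.CCV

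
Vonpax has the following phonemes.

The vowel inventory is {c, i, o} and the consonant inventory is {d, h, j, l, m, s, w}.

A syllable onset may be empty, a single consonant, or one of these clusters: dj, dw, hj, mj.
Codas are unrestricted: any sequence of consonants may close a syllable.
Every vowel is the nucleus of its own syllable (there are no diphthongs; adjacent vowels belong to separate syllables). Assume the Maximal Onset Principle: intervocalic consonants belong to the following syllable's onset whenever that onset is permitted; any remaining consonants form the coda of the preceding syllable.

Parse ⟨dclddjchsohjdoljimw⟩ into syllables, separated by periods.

dcld.djch.sohj.dol.jimw

The vowels are c, c, o, o, i — 5 nuclei, so 5 syllables.
σ1/σ2 boundary: /lddj/ splits as /ld/ + /dj/ (/dj/ is the longest suffix that is a licit onset).
σ2/σ3 boundary: /hs/ splits as /h/ + /s/ (/s/ is the longest suffix that is a licit onset).
σ3/σ4 boundary: /hjd/; trying suffixes from longest down, /d/ is the first permitted one, so coda /hj/ | onset /d/.
σ4/σ5 boundary: cluster /lj/ — the longest permitted-onset suffix is /j/; onset = /j/, preceding coda = /l/.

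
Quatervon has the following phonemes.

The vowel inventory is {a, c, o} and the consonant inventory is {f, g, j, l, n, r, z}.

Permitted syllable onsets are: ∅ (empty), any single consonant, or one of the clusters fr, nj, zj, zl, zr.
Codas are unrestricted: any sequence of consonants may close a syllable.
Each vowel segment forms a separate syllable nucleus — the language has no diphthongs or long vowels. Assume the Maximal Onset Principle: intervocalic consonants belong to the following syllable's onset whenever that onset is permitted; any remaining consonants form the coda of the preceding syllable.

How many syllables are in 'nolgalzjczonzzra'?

5

The vowels are o, a, c, o, a — 5 nuclei, so 5 syllables.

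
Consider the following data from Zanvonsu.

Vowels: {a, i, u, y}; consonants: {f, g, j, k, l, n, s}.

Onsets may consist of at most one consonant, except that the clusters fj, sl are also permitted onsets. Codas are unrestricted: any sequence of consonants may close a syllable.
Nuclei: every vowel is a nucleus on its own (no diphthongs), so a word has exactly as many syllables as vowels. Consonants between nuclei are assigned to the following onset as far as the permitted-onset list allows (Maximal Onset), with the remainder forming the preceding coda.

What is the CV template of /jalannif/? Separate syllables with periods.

CV.CVC.CVC

The vowels are a, a, i — 3 nuclei, so 3 syllables.
V1 /a/ – V2 /a/: just /l/ — single C goes to the following onset.
V2 /a/ – V3 /i/: /nn/ — longest licit onset from the right is /n/, leaving /n/ as coda.
So the parse is ja.lan.nif.
Mapping each syllable to C/V: /ja/ → CV, /lan/ → CVC, /nif/ → CVC.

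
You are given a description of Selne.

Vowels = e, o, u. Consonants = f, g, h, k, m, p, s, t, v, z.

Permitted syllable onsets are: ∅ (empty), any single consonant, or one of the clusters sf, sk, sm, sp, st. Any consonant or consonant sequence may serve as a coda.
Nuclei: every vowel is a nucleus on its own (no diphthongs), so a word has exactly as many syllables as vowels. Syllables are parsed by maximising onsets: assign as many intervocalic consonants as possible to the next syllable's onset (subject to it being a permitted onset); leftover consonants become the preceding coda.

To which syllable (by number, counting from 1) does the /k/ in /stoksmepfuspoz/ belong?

Vowels present: o, e, u, o; each is a nucleus, giving 4 syllables.
Between /o/ (V1) and /e/ (V2): cluster /ksm/ — the longest permitted-onset suffix is /sm/; onset = /sm/, preceding coda = /k/.
Between /e/ (V2) and /u/ (V3): /pf/; trying suffixes from longest down, /f/ is the first permitted one, so coda /p/ | onset /f/.
Between /u/ (V3) and /o/ (V4): cluster /sp/ — /sp/ is itself a permitted onset, so the whole cluster goes right; preceding coda = ∅.
So the parse is stok.smep.fu.spoz.
The /k/ is in the coda of syllable 1 (/stok/).

1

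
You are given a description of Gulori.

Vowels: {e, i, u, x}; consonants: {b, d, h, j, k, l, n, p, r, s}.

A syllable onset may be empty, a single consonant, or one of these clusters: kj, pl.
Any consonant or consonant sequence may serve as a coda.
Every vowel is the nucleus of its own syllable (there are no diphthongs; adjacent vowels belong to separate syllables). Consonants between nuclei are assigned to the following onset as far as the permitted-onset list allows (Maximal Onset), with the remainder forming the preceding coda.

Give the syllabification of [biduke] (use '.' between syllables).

The vowels are i, u, e — 3 nuclei, so 3 syllables.
Between /i/ (V1) and /u/ (V2): /d/ → onset of the next syllable (single consonants are always licit onsets).
Between /u/ (V2) and /e/ (V3): just /k/ — single C goes to the following onset.

bi.du.ke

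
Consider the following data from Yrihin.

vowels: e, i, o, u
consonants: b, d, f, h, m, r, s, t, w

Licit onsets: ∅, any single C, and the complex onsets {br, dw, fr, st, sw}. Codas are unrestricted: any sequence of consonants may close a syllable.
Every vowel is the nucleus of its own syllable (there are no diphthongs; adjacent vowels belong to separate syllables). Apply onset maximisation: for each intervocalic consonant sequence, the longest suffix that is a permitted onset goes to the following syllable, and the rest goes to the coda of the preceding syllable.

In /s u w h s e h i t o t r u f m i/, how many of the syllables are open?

Nuclei (vowels): u, e, i, o, u, i → 6 syllables.
/u…e/ gap (V1→V2): /whs/ — longest licit onset from the right is /s/, leaving /wh/ as coda.
/e…i/ gap (V2→V3): /h/ → onset of the next syllable (single consonants are always licit onsets).
/i…o/ gap (V3→V4): /t/ is a single consonant, so it becomes the next onset.
/o…u/ gap (V4→V5): /tr/ — longest licit onset from the right is /r/, leaving /t/ as coda.
/u…i/ gap (V5→V6): /fm/; trying suffixes from longest down, /m/ is the first permitted one, so coda /f/ | onset /m/.
So the parse is suwh.se.hi.tot.ruf.mi.
Classifying each syllable: /suwh/ (closed), /se/ (open), /hi/ (open), /tot/ (closed), /ruf/ (closed), /mi/ (open).
Open syllables: 3.

3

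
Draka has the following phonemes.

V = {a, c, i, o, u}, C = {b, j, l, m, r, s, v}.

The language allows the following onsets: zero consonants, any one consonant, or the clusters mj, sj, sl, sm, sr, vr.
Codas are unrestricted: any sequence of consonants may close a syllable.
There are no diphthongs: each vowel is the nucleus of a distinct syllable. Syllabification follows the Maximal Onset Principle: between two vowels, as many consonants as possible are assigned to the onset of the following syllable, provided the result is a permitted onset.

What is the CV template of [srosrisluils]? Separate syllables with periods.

CCV.CCV.CCV.VCC

Nuclei (vowels): o, i, u, i → 4 syllables.
Between /o/ (V1) and /i/ (V2): /sr/ is a licit onset in full, so it all attaches to the next syllable.
Between /i/ (V2) and /u/ (V3): /sl/ is a licit onset in full, so it all attaches to the next syllable.
Between /u/ (V3) and /i/ (V4): hiatus — the boundary sits between the two vowels.
Putting it together: sro.sri.slu.ils.
Mapping each syllable to C/V: /sro/ → CCV, /sri/ → CCV, /slu/ → CCV, /ils/ → VCC.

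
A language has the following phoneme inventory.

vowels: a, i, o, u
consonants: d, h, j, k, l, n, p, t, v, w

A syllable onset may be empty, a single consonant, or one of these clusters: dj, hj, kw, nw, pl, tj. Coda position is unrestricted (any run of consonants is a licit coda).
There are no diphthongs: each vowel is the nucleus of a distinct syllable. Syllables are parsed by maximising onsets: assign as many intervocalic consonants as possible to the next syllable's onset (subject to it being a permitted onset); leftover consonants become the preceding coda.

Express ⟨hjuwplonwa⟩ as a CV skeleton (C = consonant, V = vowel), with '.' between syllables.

The vowels are u, o, a — 3 nuclei, so 3 syllables.
Between /u/ (V1) and /o/ (V2): /wpl/ — longest licit onset from the right is /pl/, leaving /w/ as coda.
Between /o/ (V2) and /a/ (V3): cluster /nw/ — /nw/ is itself a permitted onset, so the whole cluster goes right; preceding coda = ∅.
Result: hjuw.plo.nwa.
Mapping each syllable to C/V: /hjuw/ → CCVC, /plo/ → CCV, /nwa/ → CCV.

CCVC.CCV.CCV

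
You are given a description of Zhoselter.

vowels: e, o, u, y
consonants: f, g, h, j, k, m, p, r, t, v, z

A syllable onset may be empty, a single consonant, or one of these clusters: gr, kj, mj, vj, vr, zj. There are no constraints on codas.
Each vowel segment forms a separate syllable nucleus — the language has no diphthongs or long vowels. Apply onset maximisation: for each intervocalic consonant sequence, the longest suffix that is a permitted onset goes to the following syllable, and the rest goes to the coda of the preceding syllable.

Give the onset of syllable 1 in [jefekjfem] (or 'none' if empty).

j

The vowels are e, e, e — 3 nuclei, so 3 syllables.
σ1/σ2 boundary: /f/ → onset of the next syllable (single consonants are always licit onsets).
σ2/σ3 boundary: /kjf/ splits as /kj/ + /f/ (/f/ is the longest suffix that is a licit onset).
Putting it together: je.fekj.fem.
Syllable 1 is /je/: onset /j/, nucleus /e/, coda ∅.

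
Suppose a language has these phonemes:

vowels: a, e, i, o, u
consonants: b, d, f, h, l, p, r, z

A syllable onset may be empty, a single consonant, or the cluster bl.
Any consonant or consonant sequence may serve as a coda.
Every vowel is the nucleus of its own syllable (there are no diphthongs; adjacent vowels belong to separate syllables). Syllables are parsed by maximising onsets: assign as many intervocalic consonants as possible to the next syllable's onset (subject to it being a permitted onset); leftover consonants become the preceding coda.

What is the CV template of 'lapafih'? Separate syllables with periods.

CV.CV.CVC

Vowels present: a, a, i; each is a nucleus, giving 3 syllables.
σ1/σ2 boundary: /p/ is a single consonant, so it becomes the next onset.
σ2/σ3 boundary: /f/ is a single consonant, so it becomes the next onset.
Syllabification: la.pa.fih.
Mapping each syllable to C/V: /la/ → CV, /pa/ → CV, /fih/ → CVC.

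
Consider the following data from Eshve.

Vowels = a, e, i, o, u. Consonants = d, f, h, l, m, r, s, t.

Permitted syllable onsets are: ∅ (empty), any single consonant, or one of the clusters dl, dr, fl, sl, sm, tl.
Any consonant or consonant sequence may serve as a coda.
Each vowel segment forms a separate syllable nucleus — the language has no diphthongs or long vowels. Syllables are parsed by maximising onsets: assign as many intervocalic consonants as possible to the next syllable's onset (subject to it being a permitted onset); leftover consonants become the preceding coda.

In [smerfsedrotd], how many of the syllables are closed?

2

Vowels present: e, e, o; each is a nucleus, giving 3 syllables.
/e…e/ gap (V1→V2): cluster /rfs/ — the longest permitted-onset suffix is /s/; onset = /s/, preceding coda = /rf/.
/e…o/ gap (V2→V3): cluster /dr/ — /dr/ is itself a permitted onset, so the whole cluster goes right; preceding coda = ∅.
Result: smerf.se.drotd.
Classifying each syllable: /smerf/ (closed), /se/ (open), /drotd/ (closed).
Closed syllables: 2.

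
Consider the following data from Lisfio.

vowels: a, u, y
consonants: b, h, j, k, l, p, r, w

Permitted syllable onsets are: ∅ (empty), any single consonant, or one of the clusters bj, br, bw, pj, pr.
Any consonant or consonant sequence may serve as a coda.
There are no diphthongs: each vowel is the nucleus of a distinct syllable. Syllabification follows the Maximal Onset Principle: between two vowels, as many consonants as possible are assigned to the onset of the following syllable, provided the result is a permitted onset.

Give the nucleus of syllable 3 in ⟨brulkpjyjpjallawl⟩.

a

The vowels are u, y, a, a — 4 nuclei, so 4 syllables.
The third nucleus (vowel 3 from the left) is /a/.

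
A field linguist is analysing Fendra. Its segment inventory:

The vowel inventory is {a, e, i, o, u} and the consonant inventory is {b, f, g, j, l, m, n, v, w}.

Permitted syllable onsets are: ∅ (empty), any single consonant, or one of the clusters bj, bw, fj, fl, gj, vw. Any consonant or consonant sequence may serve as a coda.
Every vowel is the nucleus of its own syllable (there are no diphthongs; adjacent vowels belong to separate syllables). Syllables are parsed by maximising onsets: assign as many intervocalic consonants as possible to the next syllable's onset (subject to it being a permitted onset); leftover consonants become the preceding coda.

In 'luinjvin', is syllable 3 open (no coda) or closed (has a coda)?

closed

Nuclei (vowels): u, i, i → 3 syllables.
V1 /u/ – V2 /i/: no consonants, so the boundary falls immediately after /u/.
V2 /i/ – V3 /i/: /njv/ splits as /nj/ + /v/ (/v/ is the longest suffix that is a licit onset).
Syllabification: lu.inj.vin.
Syllable 3 is /vin/ with coda /n/, so it is closed.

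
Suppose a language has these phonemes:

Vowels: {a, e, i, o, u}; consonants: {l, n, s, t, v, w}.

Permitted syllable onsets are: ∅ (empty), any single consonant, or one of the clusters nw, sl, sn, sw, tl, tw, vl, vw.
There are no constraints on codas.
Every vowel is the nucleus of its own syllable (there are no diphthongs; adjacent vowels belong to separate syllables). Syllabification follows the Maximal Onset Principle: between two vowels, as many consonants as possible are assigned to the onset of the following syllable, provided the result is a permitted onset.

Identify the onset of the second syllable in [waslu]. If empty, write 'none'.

sl

Nuclei (vowels): a, u → 2 syllables.
/a…u/ gap (V1→V2): /sl/ — entire cluster is a permitted onset → onset /sl/, coda ∅.
So the parse is wa.slu.
Syllable 2 is /slu/: onset /sl/, nucleus /u/, coda ∅.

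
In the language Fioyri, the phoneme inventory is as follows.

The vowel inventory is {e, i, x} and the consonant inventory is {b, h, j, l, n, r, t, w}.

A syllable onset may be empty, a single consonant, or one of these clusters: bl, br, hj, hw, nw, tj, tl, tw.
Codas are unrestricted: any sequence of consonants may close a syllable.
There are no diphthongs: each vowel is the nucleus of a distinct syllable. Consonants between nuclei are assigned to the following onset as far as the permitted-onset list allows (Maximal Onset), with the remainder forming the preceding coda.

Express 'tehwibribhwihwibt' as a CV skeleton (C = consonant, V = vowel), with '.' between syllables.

Vowels present: e, i, i, i, i; each is a nucleus, giving 5 syllables.
σ1/σ2 boundary: /hw/ — entire cluster is a permitted onset → onset /hw/, coda ∅.
σ2/σ3 boundary: /br/ is a licit onset in full, so it all attaches to the next syllable.
σ3/σ4 boundary: /bhw/ splits as /b/ + /hw/ (/hw/ is the longest suffix that is a licit onset).
σ4/σ5 boundary: /hw/ — entire cluster is a permitted onset → onset /hw/, coda ∅.
So the parse is te.hwi.brib.hwi.hwibt.
Mapping each syllable to C/V: /te/ → CV, /hwi/ → CCV, /brib/ → CCVC, /hwi/ → CCV, /hwibt/ → CCVCC.

CV.CCV.CCVC.CCV.CCVCC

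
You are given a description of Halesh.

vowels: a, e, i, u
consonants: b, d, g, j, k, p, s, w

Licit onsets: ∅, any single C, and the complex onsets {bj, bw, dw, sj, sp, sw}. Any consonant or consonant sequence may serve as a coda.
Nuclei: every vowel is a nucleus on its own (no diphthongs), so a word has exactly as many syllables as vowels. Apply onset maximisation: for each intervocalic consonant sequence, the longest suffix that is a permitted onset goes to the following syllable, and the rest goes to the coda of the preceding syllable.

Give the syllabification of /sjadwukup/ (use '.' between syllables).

Vowels present: a, u, u; each is a nucleus, giving 3 syllables.
Between /a/ (V1) and /u/ (V2): /dw/ — entire cluster is a permitted onset → onset /dw/, coda ∅.
Between /u/ (V2) and /u/ (V3): /k/ is a single consonant, so it becomes the next onset.

sja.dwu.kup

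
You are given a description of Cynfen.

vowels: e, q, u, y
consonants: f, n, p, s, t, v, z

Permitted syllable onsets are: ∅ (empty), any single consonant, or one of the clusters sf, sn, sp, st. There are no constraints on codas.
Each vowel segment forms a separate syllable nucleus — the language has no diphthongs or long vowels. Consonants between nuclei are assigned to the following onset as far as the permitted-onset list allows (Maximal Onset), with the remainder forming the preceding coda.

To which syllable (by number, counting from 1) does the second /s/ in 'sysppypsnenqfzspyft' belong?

1

Nuclei (vowels): y, y, e, q, y → 5 syllables.
Between /y/ (V1) and /y/ (V2): /spp/; trying suffixes from longest down, /p/ is the first permitted one, so coda /sp/ | onset /p/.
Between /y/ (V2) and /e/ (V3): /psn/; trying suffixes from longest down, /sn/ is the first permitted one, so coda /p/ | onset /sn/.
Between /e/ (V3) and /q/ (V4): /n/ is a single consonant, so it becomes the next onset.
Between /q/ (V4) and /y/ (V5): /fzsp/ — longest licit onset from the right is /sp/, leaving /fz/ as coda.
Result: sysp.pyp.sne.nqfz.spyft.
The second /s/ is in the coda of syllable 1 (/sysp/).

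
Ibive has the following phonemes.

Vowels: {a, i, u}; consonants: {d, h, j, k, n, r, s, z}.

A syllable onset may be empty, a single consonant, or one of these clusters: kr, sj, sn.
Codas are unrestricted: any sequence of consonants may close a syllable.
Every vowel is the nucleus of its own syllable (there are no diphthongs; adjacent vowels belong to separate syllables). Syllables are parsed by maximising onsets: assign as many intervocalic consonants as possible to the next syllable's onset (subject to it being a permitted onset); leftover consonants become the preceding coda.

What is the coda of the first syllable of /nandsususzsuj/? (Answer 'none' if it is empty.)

nd

The vowels are a, u, u, u — 4 nuclei, so 4 syllables.
V1 /a/ – V2 /u/: /nds/ splits as /nd/ + /s/ (/s/ is the longest suffix that is a licit onset).
V2 /u/ – V3 /u/: just /s/ — single C goes to the following onset.
V3 /u/ – V4 /u/: cluster /szs/ — the longest permitted-onset suffix is /s/; onset = /s/, preceding coda = /sz/.
Result: nand.su.susz.suj.
Syllable 1 is /nand/: onset /n/, nucleus /a/, coda /nd/.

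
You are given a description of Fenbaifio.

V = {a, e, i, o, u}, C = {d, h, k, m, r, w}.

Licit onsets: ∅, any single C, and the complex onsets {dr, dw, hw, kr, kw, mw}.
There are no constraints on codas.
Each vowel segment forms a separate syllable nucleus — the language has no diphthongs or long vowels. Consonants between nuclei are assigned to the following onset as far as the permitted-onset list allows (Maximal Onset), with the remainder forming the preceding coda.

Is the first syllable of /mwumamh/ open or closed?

Vowels present: u, a; each is a nucleus, giving 2 syllables.
V1 /u/ – V2 /a/: just /m/ — single C goes to the following onset.
Putting it together: mwu.mamh.
Syllable 1 is /mwu/; it ends in its nucleus with no coda, so it is open.

open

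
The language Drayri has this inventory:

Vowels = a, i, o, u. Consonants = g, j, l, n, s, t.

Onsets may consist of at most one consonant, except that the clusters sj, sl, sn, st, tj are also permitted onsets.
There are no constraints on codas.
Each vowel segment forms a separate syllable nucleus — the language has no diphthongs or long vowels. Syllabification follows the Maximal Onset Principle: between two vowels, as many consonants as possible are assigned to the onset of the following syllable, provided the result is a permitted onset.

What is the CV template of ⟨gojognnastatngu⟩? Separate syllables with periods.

CV.CVCC.CV.CCVCC.CV

Vowels present: o, o, a, a, u; each is a nucleus, giving 5 syllables.
/o…o/ gap (V1→V2): just /j/ — single C goes to the following onset.
/o…a/ gap (V2→V3): cluster /gnn/ — the longest permitted-onset suffix is /n/; onset = /n/, preceding coda = /gn/.
/a…a/ gap (V3→V4): cluster /st/ — /st/ is itself a permitted onset, so the whole cluster goes right; preceding coda = ∅.
/a…u/ gap (V4→V5): /tng/; trying suffixes from longest down, /g/ is the first permitted one, so coda /tn/ | onset /g/.
Result: go.jogn.na.statn.gu.
Mapping each syllable to C/V: /go/ → CV, /jogn/ → CVCC, /na/ → CV, /statn/ → CCVCC, /gu/ → CV.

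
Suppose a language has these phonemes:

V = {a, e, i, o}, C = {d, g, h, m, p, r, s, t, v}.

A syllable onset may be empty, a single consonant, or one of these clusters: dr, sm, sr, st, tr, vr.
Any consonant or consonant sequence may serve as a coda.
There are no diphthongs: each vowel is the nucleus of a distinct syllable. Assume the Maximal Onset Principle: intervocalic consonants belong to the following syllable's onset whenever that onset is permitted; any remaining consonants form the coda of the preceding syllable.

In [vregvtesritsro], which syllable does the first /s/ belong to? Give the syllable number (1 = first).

3

Nuclei (vowels): e, e, i, o → 4 syllables.
V1 /e/ – V2 /e/: /gvt/ splits as /gv/ + /t/ (/t/ is the longest suffix that is a licit onset).
V2 /e/ – V3 /i/: /sr/ is a licit onset in full, so it all attaches to the next syllable.
V3 /i/ – V4 /o/: cluster /tsr/ — the longest permitted-onset suffix is /sr/; onset = /sr/, preceding coda = /t/.
Result: vregv.te.srit.sro.
The first /s/ is in the onset of syllable 3 (/srit/).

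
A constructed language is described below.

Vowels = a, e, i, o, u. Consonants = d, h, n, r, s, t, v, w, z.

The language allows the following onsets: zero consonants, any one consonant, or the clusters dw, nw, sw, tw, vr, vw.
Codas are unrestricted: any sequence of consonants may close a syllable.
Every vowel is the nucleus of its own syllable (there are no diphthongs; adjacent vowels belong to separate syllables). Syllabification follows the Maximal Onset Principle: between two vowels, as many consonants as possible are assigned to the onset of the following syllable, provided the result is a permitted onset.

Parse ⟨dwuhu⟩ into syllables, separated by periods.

dwu.hu

The vowels are u, u — 2 nuclei, so 2 syllables.
V1 /u/ – V2 /u/: /h/ is a single consonant, so it becomes the next onset.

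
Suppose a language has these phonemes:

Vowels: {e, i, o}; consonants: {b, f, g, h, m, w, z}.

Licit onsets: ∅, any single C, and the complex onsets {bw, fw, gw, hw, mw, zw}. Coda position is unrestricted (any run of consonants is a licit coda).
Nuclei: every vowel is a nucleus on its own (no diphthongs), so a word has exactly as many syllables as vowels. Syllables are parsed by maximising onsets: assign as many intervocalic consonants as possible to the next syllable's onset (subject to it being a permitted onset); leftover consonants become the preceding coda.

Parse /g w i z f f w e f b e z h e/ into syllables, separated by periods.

gwizf.fwef.bez.he

Nuclei (vowels): i, e, e, e → 4 syllables.
Between /i/ (V1) and /e/ (V2): /zffw/ splits as /zf/ + /fw/ (/fw/ is the longest suffix that is a licit onset).
Between /e/ (V2) and /e/ (V3): /fb/; trying suffixes from longest down, /b/ is the first permitted one, so coda /f/ | onset /b/.
Between /e/ (V3) and /e/ (V4): cluster /zh/ — the longest permitted-onset suffix is /h/; onset = /h/, preceding coda = /z/.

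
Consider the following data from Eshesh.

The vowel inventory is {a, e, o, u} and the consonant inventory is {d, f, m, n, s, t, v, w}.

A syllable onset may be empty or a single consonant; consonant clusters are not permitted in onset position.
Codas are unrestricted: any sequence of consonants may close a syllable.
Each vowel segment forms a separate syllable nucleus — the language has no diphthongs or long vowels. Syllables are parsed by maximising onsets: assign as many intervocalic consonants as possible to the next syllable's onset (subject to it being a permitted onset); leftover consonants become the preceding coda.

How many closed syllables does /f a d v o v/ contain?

Vowels present: a, o; each is a nucleus, giving 2 syllables.
/a…o/ gap (V1→V2): /dv/; trying suffixes from longest down, /v/ is the first permitted one, so coda /d/ | onset /v/.
Putting it together: fad.vov.
Classifying each syllable: /fad/ (closed), /vov/ (closed).
Closed syllables: 2.

2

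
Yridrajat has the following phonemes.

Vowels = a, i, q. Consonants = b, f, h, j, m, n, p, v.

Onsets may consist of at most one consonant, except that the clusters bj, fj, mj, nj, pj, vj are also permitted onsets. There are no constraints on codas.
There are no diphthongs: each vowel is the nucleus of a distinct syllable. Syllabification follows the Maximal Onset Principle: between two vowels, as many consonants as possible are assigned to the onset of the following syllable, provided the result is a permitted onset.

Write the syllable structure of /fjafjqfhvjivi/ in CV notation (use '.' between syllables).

CCV.CCVCC.CCV.CV

The vowels are a, q, i, i — 4 nuclei, so 4 syllables.
Between /a/ (V1) and /q/ (V2): /fj/ — entire cluster is a permitted onset → onset /fj/, coda ∅.
Between /q/ (V2) and /i/ (V3): cluster /fhvj/ — the longest permitted-onset suffix is /vj/; onset = /vj/, preceding coda = /fh/.
Between /i/ (V3) and /i/ (V4): /v/ → onset of the next syllable (single consonants are always licit onsets).
Syllabification: fja.fjqfh.vji.vi.
Mapping each syllable to C/V: /fja/ → CCV, /fjqfh/ → CCVCC, /vji/ → CCV, /vi/ → CV.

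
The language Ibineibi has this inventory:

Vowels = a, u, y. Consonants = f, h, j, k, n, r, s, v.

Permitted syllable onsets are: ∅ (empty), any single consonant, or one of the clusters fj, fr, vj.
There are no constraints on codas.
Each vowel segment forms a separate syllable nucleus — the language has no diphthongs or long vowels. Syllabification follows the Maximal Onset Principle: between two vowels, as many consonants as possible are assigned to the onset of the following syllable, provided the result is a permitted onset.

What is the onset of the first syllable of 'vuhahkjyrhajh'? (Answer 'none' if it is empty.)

v

The vowels are u, a, y, a — 4 nuclei, so 4 syllables.
/u…a/ gap (V1→V2): /h/ is a single consonant, so it becomes the next onset.
/a…y/ gap (V2→V3): /hkj/; trying suffixes from longest down, /j/ is the first permitted one, so coda /hk/ | onset /j/.
/y…a/ gap (V3→V4): /rh/ splits as /r/ + /h/ (/h/ is the longest suffix that is a licit onset).
Result: vu.hahk.jyr.hajh.
Syllable 1 is /vu/: onset /v/, nucleus /u/, coda ∅.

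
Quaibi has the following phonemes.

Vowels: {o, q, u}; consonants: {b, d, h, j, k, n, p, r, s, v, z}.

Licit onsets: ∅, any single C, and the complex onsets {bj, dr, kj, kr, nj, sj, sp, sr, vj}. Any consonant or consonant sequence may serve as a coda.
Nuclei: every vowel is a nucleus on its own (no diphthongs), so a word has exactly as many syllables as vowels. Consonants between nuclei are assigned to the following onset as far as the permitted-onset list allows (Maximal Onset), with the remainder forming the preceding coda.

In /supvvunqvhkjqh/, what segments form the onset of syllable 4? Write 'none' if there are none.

kj

The vowels are u, u, q, q — 4 nuclei, so 4 syllables.
/u…u/ gap (V1→V2): /pvv/; trying suffixes from longest down, /v/ is the first permitted one, so coda /pv/ | onset /v/.
/u…q/ gap (V2→V3): /n/ → onset of the next syllable (single consonants are always licit onsets).
/q…q/ gap (V3→V4): cluster /vhkj/ — the longest permitted-onset suffix is /kj/; onset = /kj/, preceding coda = /vh/.
Result: supv.vu.nqvh.kjqh.
Syllable 4 is /kjqh/: onset /kj/, nucleus /q/, coda /h/.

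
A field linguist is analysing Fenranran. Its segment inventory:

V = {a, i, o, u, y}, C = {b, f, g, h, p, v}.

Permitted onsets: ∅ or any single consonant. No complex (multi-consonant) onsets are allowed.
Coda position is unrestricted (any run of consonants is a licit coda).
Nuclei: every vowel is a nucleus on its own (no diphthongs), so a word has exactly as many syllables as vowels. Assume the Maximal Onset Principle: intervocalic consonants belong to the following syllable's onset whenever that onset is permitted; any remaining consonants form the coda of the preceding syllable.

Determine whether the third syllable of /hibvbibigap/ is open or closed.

Nuclei (vowels): i, i, i, a → 4 syllables.
V1 /i/ – V2 /i/: cluster /bvb/ — the longest permitted-onset suffix is /b/; onset = /b/, preceding coda = /bv/.
V2 /i/ – V3 /i/: /b/ is a single consonant, so it becomes the next onset.
V3 /i/ – V4 /a/: /g/ is a single consonant, so it becomes the next onset.
Putting it together: hibv.bi.bi.gap.
Syllable 3 is /bi/; it ends in its nucleus with no coda, so it is open.

open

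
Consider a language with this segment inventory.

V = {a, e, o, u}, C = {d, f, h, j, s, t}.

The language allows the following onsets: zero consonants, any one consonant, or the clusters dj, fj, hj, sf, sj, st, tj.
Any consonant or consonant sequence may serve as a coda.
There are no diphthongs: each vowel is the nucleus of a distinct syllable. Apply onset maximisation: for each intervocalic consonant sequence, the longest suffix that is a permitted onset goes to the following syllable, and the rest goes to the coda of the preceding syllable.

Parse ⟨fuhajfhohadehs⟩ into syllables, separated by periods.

Vowels present: u, a, o, a, e; each is a nucleus, giving 5 syllables.
V1 /u/ – V2 /a/: /h/ → onset of the next syllable (single consonants are always licit onsets).
V2 /a/ – V3 /o/: /jfh/ splits as /jf/ + /h/ (/h/ is the longest suffix that is a licit onset).
V3 /o/ – V4 /a/: /h/ is a single consonant, so it becomes the next onset.
V4 /a/ – V5 /e/: just /d/ — single C goes to the following onset.

fu.hajf.ho.ha.dehs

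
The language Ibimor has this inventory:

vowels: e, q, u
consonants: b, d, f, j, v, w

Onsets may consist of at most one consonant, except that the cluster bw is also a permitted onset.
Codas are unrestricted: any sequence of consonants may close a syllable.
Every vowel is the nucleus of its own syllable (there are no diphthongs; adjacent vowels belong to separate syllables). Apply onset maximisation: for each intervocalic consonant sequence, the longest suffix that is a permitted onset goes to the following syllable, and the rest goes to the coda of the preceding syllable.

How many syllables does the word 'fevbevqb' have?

Vowels present: e, e, q; each is a nucleus, giving 3 syllables.

3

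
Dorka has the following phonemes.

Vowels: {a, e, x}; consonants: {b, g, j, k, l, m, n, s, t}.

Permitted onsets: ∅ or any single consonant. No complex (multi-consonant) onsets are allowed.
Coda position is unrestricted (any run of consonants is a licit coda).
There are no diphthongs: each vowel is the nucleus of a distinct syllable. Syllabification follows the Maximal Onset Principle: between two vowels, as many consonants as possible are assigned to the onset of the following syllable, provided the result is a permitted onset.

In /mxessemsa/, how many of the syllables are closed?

Nuclei (vowels): x, e, e, a → 4 syllables.
σ1/σ2 boundary: no consonants, so the boundary falls immediately after /x/.
σ2/σ3 boundary: /ss/ — longest licit onset from the right is /s/, leaving /s/ as coda.
σ3/σ4 boundary: cluster /ms/ — the longest permitted-onset suffix is /s/; onset = /s/, preceding coda = /m/.
So the parse is mx.es.sem.sa.
Classifying each syllable: /mx/ (open), /es/ (closed), /sem/ (closed), /sa/ (open).
Closed syllables: 2.

2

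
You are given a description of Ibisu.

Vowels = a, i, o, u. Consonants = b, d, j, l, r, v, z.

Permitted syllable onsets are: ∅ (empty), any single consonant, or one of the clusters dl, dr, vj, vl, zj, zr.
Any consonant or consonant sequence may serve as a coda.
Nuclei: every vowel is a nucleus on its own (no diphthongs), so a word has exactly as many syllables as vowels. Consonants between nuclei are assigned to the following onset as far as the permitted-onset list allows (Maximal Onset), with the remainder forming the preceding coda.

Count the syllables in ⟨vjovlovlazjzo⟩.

The vowels are o, o, a, o — 4 nuclei, so 4 syllables.

4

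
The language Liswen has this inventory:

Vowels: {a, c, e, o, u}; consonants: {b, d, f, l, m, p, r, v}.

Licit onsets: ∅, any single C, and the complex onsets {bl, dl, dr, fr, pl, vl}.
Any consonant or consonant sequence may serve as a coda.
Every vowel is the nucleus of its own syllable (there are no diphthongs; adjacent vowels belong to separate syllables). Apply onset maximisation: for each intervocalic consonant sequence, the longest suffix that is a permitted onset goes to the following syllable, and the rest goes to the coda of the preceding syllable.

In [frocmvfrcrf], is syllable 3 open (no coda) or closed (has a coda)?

The vowels are o, c, c — 3 nuclei, so 3 syllables.
/o…c/ gap (V1→V2): no consonants, so the boundary falls immediately after /o/.
/c…c/ gap (V2→V3): /mvfr/ — longest licit onset from the right is /fr/, leaving /mv/ as coda.
Syllabification: fro.cmv.frcrf.
Syllable 3 is /frcrf/ with coda /rf/, so it is closed.

closed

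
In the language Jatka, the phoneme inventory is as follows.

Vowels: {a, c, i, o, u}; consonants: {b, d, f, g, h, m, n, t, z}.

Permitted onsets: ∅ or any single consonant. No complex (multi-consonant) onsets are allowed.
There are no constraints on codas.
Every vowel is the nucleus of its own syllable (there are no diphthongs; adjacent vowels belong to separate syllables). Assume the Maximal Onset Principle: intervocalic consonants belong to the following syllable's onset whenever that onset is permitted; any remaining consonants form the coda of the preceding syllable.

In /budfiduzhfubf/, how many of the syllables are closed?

3

Vowels present: u, i, u, u; each is a nucleus, giving 4 syllables.
σ1/σ2 boundary: /df/ — longest licit onset from the right is /f/, leaving /d/ as coda.
σ2/σ3 boundary: /d/ → onset of the next syllable (single consonants are always licit onsets).
σ3/σ4 boundary: /zhf/ splits as /zh/ + /f/ (/f/ is the longest suffix that is a licit onset).
Putting it together: bud.fi.duzh.fubf.
Classifying each syllable: /bud/ (closed), /fi/ (open), /duzh/ (closed), /fubf/ (closed).
Closed syllables: 3.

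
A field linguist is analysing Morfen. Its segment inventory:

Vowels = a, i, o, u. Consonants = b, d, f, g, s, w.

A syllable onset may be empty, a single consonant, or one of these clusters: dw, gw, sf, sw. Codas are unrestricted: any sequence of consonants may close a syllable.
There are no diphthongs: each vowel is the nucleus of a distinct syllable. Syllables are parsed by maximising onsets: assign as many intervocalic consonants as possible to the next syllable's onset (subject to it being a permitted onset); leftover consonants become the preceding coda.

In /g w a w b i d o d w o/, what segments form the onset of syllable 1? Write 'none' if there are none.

gw

Nuclei (vowels): a, i, o, o → 4 syllables.
σ1/σ2 boundary: /wb/; trying suffixes from longest down, /b/ is the first permitted one, so coda /w/ | onset /b/.
σ2/σ3 boundary: /d/ → onset of the next syllable (single consonants are always licit onsets).
σ3/σ4 boundary: cluster /dw/ — /dw/ is itself a permitted onset, so the whole cluster goes right; preceding coda = ∅.
Syllabification: gwaw.bi.do.dwo.
Syllable 1 is /gwaw/: onset /gw/, nucleus /a/, coda /w/.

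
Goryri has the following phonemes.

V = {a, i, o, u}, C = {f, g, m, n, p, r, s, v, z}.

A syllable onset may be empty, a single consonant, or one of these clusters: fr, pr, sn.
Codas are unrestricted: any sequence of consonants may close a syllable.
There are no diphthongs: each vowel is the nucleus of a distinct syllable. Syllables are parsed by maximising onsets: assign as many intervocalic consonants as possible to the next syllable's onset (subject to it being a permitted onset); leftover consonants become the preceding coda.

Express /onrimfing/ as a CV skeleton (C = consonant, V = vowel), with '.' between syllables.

Vowels present: o, i, i; each is a nucleus, giving 3 syllables.
σ1/σ2 boundary: /nr/; trying suffixes from longest down, /r/ is the first permitted one, so coda /n/ | onset /r/.
σ2/σ3 boundary: /mf/ splits as /m/ + /f/ (/f/ is the longest suffix that is a licit onset).
Syllabification: on.rim.fing.
Mapping each syllable to C/V: /on/ → VC, /rim/ → CVC, /fing/ → CVCC.

VC.CVC.CVCC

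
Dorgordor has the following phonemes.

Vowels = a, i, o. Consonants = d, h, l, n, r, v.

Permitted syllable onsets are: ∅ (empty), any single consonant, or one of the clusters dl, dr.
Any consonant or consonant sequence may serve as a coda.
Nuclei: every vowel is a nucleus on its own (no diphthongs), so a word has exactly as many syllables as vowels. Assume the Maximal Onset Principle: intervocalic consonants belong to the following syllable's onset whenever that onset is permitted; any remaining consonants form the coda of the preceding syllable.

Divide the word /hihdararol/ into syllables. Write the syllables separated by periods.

The vowels are i, a, a, o — 4 nuclei, so 4 syllables.
σ1/σ2 boundary: /hd/ splits as /h/ + /d/ (/d/ is the longest suffix that is a licit onset).
σ2/σ3 boundary: just /r/ — single C goes to the following onset.
σ3/σ4 boundary: /r/ is a single consonant, so it becomes the next onset.

hih.da.ra.rol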